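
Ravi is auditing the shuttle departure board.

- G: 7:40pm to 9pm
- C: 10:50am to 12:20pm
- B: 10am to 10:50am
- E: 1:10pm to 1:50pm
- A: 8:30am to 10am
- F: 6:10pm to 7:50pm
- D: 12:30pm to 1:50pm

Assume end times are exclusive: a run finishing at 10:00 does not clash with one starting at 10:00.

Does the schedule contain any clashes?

Sorted by start: A, B, C, D, E, F, G.
B starts exactly when A ends (back-to-back, no overlap), so nothing later overlaps A either.
C starts exactly when B ends (back-to-back, no overlap), so nothing later overlaps B either.
D starts after C ends, so nothing later overlaps C either.
E starts before D ends → D and E overlap.
That's a conflict, so the schedule is not conflict-free.

Yes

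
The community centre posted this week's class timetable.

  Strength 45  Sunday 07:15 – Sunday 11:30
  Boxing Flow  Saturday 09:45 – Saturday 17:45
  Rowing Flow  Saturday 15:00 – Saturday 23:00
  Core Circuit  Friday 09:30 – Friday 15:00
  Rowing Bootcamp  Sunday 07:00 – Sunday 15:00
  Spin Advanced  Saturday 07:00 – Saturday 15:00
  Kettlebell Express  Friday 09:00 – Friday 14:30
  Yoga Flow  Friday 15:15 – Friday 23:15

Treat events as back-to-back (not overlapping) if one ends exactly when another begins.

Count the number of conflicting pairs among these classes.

Sorted by start: Kettlebell Express, Core Circuit, Yoga Flow, Spin Advanced, Boxing Flow, Rowing Flow, Rowing Bootcamp, Strength 45.
Core Circuit starts before Kettlebell Express ends → Kettlebell Express and Core Circuit overlap.
Yoga Flow starts after Kettlebell Express ends, so Kettlebell Express has no further overlaps.
Yoga Flow starts after Core Circuit ends, so Core Circuit has no further overlaps.
Spin Advanced starts after Yoga Flow ends, so Yoga Flow has no further overlaps.
Boxing Flow starts before Spin Advanced ends → Spin Advanced and Boxing Flow overlap.
Rowing Flow starts exactly when Spin Advanced ends (back-to-back, no overlap), so Spin Advanced has no further overlaps.
Rowing Flow starts before Boxing Flow ends → Boxing Flow and Rowing Flow overlap.
Rowing Bootcamp starts after Boxing Flow ends, so Boxing Flow has no further overlaps.
Rowing Bootcamp starts after Rowing Flow ends, so Rowing Flow has no further overlaps.
Strength 45 starts before Rowing Bootcamp ends → Rowing Bootcamp and Strength 45 overlap.
Overlapping pairs: Boxing Flow & Rowing Flow, Boxing Flow & Spin Advanced, Core Circuit & Kettlebell Express, Rowing Bootcamp & Strength 45 — 4 in total.

4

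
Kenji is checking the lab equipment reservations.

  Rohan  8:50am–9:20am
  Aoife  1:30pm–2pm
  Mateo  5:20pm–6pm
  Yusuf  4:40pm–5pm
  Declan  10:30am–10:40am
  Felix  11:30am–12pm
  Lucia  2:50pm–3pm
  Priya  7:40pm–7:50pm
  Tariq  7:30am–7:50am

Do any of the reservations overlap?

No

Sorted by start: Tariq, Rohan, Declan, Felix, Aoife, Lucia, Yusuf, Mateo, Priya.
Rohan starts after Tariq ends, so nothing later overlaps Tariq either.
Declan starts after Rohan ends, so nothing later overlaps Rohan either.
Felix starts after Declan ends, so nothing later overlaps Declan either.
Aoife starts after Felix ends, so nothing later overlaps Felix either.
Lucia starts after Aoife ends, so nothing later overlaps Aoife either.
Yusuf starts after Lucia ends, so nothing later overlaps Lucia either.
Mateo starts after Yusuf ends, so nothing later overlaps Yusuf either.
Priya starts after Mateo ends.
Every pair is clear; the schedule has no overlaps.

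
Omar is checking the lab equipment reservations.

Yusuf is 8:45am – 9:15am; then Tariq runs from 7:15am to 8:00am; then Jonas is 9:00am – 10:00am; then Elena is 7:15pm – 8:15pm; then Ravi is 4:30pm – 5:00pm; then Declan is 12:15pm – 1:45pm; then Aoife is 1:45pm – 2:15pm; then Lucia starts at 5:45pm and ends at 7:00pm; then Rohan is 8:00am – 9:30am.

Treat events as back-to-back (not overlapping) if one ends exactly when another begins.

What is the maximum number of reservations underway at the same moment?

Walk through starts and ends in time order (an end at T is processed before a start at T):
7:15am start Tariq → 1
8:00am end Tariq → 0
8:00am start Rohan → 1
8:45am start Yusuf → 2
9:00am start Jonas → 3
9:15am end Yusuf → 2
9:30am end Rohan → 1
10:00am end Jonas → 0
12:15pm start Declan → 1
1:45pm end Declan → 0
1:45pm start Aoife → 1
2:15pm end Aoife → 0
4:30pm start Ravi → 1
5:00pm end Ravi → 0
5:45pm start Lucia → 1
7:00pm end Lucia → 0
7:15pm start Elena → 1
8:15pm end Elena → 0
Peak is 3, at 9:00am (Jonas, Rohan, Yusuf).

3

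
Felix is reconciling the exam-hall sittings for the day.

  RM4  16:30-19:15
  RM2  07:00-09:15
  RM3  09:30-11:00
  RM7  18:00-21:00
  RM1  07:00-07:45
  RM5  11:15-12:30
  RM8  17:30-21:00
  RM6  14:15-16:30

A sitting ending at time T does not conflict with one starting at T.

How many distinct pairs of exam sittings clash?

Check each pair: they overlap iff neither finishes before the other starts.
Sorted by start: RM1, RM2, RM3, RM5, RM6, RM4, RM8, RM7.
RM2 starts before RM1 ends → RM1 and RM2 overlap.
RM3 starts after RM1 ends, so nothing later overlaps RM1 either.
RM3 starts after RM2 ends, so nothing later overlaps RM2 either.
RM5 starts after RM3 ends, so nothing later overlaps RM3 either.
RM6 starts after RM5 ends, so nothing later overlaps RM5 either.
RM4 starts exactly when RM6 ends (back-to-back, no overlap), so nothing later overlaps RM6 either.
RM8 starts before RM4 ends → RM4 and RM8 overlap.
RM7 starts before RM4 ends → RM4 and RM7 overlap.
RM7 starts before RM8 ends → RM8 and RM7 overlap.
Overlapping pairs: RM1 & RM2, RM4 & RM7, RM4 & RM8, RM7 & RM8 — 4 in total.

4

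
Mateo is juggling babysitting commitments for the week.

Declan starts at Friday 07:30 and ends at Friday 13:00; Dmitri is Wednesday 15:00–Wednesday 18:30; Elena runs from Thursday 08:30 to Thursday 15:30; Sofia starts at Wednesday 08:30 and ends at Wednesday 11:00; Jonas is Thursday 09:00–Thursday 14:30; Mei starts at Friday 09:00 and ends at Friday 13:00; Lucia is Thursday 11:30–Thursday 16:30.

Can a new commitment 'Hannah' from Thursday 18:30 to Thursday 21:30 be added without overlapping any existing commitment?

Yes — the slot is free

Sofia: ends Wednesday 11:00 at or before Hannah starts Thursday 18:30 → clear.
Dmitri: ends Wednesday 18:30 at or before Hannah starts Thursday 18:30 → clear.
Elena: ends Thursday 15:30 at or before Hannah starts Thursday 18:30 → clear.
Jonas: ends Thursday 14:30 at or before Hannah starts Thursday 18:30 → clear.
Lucia: ends Thursday 16:30 at or before Hannah starts Thursday 18:30 → clear.
Declan: starts Friday 07:30 at or after Hannah ends Thursday 21:30 → clear.
Mei: starts Friday 09:00 at or after Hannah ends Thursday 21:30 → clear.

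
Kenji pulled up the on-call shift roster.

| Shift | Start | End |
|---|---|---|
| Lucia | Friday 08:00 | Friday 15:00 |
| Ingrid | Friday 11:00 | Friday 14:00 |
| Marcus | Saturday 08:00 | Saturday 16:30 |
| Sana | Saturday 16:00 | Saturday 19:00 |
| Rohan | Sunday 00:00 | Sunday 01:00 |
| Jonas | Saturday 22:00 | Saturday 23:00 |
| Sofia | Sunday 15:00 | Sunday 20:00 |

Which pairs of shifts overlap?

Ingrid & Lucia, Marcus & Sana

Sorted by start: Lucia, Ingrid, Marcus, Sana, Jonas, Rohan, Sofia.
Ingrid starts before Lucia ends → Lucia and Ingrid overlap.
Marcus starts after Lucia ends, so nothing later overlaps Lucia either.
Marcus starts after Ingrid ends, so nothing later overlaps Ingrid either.
Sana starts before Marcus ends → Marcus and Sana overlap.
Jonas starts after Marcus ends, so nothing later overlaps Marcus either.
Jonas starts after Sana ends, so nothing later overlaps Sana either.
Rohan starts after Jonas ends, so nothing later overlaps Jonas either.
Sofia starts after Rohan ends.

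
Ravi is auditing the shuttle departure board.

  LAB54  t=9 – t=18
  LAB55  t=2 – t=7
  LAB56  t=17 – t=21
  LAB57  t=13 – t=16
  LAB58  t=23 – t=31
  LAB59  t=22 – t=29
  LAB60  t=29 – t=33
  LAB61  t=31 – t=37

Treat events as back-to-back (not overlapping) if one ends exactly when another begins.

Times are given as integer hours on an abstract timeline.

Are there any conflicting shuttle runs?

Sorted by start: LAB55, LAB54, LAB57, LAB56, LAB59, LAB58, LAB60, LAB61.
LAB54 starts after LAB55 ends, so nothing later overlaps LAB55 either.
LAB57 starts before LAB54 ends → LAB54 and LAB57 overlap.
That's a conflict, so the schedule is not conflict-free.

Yes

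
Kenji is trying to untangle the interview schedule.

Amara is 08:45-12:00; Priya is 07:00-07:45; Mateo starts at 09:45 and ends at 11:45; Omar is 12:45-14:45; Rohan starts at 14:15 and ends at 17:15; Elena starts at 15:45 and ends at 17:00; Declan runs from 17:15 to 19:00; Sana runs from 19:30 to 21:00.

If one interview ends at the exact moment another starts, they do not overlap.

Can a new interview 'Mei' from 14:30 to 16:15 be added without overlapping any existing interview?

Priya: ends 07:45 at or before Mei starts 14:30 → clear.
Amara: ends 12:00 at or before Mei starts 14:30 → clear.
Mateo: ends 11:45 at or before Mei starts 14:30 → clear.
Omar: starts 12:45 before Mei ends 16:15, and ends 14:45 after Mei starts 14:30 → overlap.
Rohan: starts 14:15 before Mei ends 16:15, and ends 17:15 after Mei starts 14:30 → overlap.
Elena: starts 15:45 before Mei ends 16:15, and ends 17:00 after Mei starts 14:30 → overlap.
Declan: starts 17:15 at or after Mei ends 16:15 → clear.
Sana: starts 19:30 at or after Mei ends 16:15 → clear.
Mei overlaps Omar, Rohan, Elena.

No — it overlaps Elena, Omar, Rohan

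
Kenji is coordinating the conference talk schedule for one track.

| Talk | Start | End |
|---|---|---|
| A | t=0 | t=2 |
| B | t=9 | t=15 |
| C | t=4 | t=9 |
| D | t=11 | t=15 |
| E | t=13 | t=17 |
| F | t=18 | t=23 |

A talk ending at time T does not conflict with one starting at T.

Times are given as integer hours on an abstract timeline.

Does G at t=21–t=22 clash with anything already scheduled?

Yes — it overlaps F

A: ends t=2 at or before G starts t=21 → clear.
C: ends t=9 at or before G starts t=21 → clear.
B: ends t=15 at or before G starts t=21 → clear.
D: ends t=15 at or before G starts t=21 → clear.
E: ends t=17 at or before G starts t=21 → clear.
F: starts t=18 before G ends t=22, and ends t=23 after G starts t=21 → overlap.
G overlaps F.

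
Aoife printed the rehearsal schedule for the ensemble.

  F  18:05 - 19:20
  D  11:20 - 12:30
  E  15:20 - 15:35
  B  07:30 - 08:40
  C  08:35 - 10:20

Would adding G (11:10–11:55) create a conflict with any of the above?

Yes — it overlaps D

B: ends 08:40 at or before G starts 11:10 → clear.
C: ends 10:20 at or before G starts 11:10 → clear.
D: starts 11:20 before G ends 11:55, and ends 12:30 after G starts 11:10 → overlap.
E: starts 15:20 at or after G ends 11:55 → clear.
F: starts 18:05 at or after G ends 11:55 → clear.
G overlaps D.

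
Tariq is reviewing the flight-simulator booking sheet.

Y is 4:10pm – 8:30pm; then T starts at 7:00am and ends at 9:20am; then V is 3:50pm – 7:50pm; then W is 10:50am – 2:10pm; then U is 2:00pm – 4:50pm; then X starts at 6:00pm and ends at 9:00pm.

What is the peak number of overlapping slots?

3

Sweep the timeline, counting +1 at each start and −1 at each end (ends before starts at a tie):
7:00am start T → 1
9:20am end T → 0
10:50am start W → 1
2:00pm start U → 2
2:10pm end W → 1
3:50pm start V → 2
4:10pm start Y → 3
4:50pm end U → 2
6:00pm start X → 3
7:50pm end V → 2
8:30pm end Y → 1
9:00pm end X → 0
Peak is 3, at 4:10pm (U, V, Y).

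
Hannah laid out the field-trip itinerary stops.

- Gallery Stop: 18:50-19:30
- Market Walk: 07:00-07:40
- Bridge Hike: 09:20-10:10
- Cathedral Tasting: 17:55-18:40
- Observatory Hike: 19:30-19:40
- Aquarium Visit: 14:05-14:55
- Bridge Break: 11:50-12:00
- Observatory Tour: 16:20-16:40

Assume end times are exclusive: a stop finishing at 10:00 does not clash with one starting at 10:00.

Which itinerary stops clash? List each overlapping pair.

no overlapping pairs

Two intervals overlap when each starts before the other ends.
Sorted by start: Market Walk, Bridge Hike, Bridge Break, Aquarium Visit, Observatory Tour, Cathedral Tasting, Gallery Stop, Observatory Hike.
Bridge Hike starts after Market Walk ends, so nothing later overlaps Market Walk either.
Bridge Break starts after Bridge Hike ends, so nothing later overlaps Bridge Hike either.
Aquarium Visit starts after Bridge Break ends, so nothing later overlaps Bridge Break either.
Observatory Tour starts after Aquarium Visit ends, so nothing later overlaps Aquarium Visit either.
Cathedral Tasting starts after Observatory Tour ends, so nothing later overlaps Observatory Tour either.
Gallery Stop starts after Cathedral Tasting ends, so nothing later overlaps Cathedral Tasting either.
Observatory Hike starts exactly when Gallery Stop ends (back-to-back, no overlap).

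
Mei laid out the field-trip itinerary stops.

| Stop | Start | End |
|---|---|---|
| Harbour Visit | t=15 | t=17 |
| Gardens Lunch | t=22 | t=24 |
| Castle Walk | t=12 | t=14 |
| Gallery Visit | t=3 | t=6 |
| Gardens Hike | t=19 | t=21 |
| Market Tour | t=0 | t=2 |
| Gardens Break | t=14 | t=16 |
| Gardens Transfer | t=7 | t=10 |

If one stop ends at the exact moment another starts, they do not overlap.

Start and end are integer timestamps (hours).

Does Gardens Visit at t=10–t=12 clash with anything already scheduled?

No — it doesn't clash with anything

Market Tour: ends t=2 at or before Gardens Visit starts t=10 → clear.
Gallery Visit: ends t=6 at or before Gardens Visit starts t=10 → clear.
Gardens Transfer: ends t=10 at or before Gardens Visit starts t=10 → clear.
Castle Walk: starts t=12 at or after Gardens Visit ends t=12 → clear.
Gardens Break: starts t=14 at or after Gardens Visit ends t=12 → clear.
Harbour Visit: starts t=15 at or after Gardens Visit ends t=12 → clear.
Gardens Hike: starts t=19 at or after Gardens Visit ends t=12 → clear.
Gardens Lunch: starts t=22 at or after Gardens Visit ends t=12 → clear.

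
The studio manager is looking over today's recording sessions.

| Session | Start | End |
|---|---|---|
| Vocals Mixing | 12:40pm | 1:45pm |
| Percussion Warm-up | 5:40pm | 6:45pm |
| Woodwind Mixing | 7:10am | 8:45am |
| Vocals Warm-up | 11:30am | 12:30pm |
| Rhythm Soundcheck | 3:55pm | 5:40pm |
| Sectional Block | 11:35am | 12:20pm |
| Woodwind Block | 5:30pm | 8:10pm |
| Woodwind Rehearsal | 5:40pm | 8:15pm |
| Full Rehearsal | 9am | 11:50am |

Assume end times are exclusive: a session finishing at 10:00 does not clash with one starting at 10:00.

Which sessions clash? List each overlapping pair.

Sorted by start: Woodwind Mixing, Full Rehearsal, Vocals Warm-up, Sectional Block, Vocals Mixing, Rhythm Soundcheck, Woodwind Block, Woodwind Rehearsal, Percussion Warm-up.
Full Rehearsal starts after Woodwind Mixing ends, so nothing later overlaps Woodwind Mixing either.
Vocals Warm-up starts before Full Rehearsal ends → Full Rehearsal and Vocals Warm-up overlap.
Sectional Block starts before Full Rehearsal ends → Full Rehearsal and Sectional Block overlap.
Vocals Mixing starts after Full Rehearsal ends, so nothing later overlaps Full Rehearsal either.
Sectional Block starts before Vocals Warm-up ends → Vocals Warm-up and Sectional Block overlap.
Vocals Mixing starts after Vocals Warm-up ends, so nothing later overlaps Vocals Warm-up either.
Vocals Mixing starts after Sectional Block ends, so nothing later overlaps Sectional Block either.
Rhythm Soundcheck starts after Vocals Mixing ends, so nothing later overlaps Vocals Mixing either.
Woodwind Block starts before Rhythm Soundcheck ends → Rhythm Soundcheck and Woodwind Block overlap.
Woodwind Rehearsal starts exactly when Rhythm Soundcheck ends (back-to-back, no overlap), so nothing later overlaps Rhythm Soundcheck either.
Woodwind Rehearsal starts before Woodwind Block ends → Woodwind Block and Woodwind Rehearsal overlap.
Percussion Warm-up starts before Woodwind Block ends → Woodwind Block and Percussion Warm-up overlap.
Percussion Warm-up starts before Woodwind Rehearsal ends → Woodwind Rehearsal and Percussion Warm-up overlap.

Full Rehearsal & Sectional Block, Full Rehearsal & Vocals Warm-up, Percussion Warm-up & Woodwind Block, Percussion Warm-up & Woodwind Rehearsal, Rhythm Soundcheck & Woodwind Block, Sectional Block & Vocals Warm-up, Woodwind Block & Woodwind Rehearsal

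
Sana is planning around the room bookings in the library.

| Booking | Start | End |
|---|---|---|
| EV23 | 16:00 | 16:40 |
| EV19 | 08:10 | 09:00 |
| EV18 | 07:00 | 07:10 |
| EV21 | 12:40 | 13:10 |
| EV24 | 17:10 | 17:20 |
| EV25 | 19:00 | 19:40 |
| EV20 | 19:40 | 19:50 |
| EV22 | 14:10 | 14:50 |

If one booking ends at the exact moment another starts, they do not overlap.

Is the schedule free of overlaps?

Yes

Sorted by start: EV18, EV19, EV21, EV22, EV23, EV24, EV25, EV20.
EV19 starts after EV18 ends — done with EV18.
EV21 starts after EV19 ends — done with EV19.
EV22 starts after EV21 ends — done with EV21.
EV23 starts after EV22 ends — done with EV22.
EV24 starts after EV23 ends — done with EV23.
EV25 starts after EV24 ends — done with EV24.
EV20 starts exactly when EV25 ends (back-to-back, no overlap).
Every pair is clear; the schedule has no overlaps.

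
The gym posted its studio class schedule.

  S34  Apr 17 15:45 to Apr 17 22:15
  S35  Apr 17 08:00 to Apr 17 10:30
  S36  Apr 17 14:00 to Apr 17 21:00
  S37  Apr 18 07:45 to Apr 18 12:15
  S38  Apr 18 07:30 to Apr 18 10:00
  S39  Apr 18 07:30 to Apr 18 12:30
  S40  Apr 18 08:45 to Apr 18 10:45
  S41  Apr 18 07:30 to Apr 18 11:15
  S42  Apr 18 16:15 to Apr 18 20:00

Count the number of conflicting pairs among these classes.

11

Sorted by start: S35, S36, S34, S38, S39, S41, S37, S40, S42.
S36 starts after S35 ends, so nothing later overlaps S35 either.
S34 starts before S36 ends → S36 and S34 overlap.
S38 starts after S36 ends, so nothing later overlaps S36 either.
S38 starts after S34 ends, so nothing later overlaps S34 either.
S39 starts before S38 ends → S38 and S39 overlap.
S41 starts before S38 ends → S38 and S41 overlap.
S37 starts before S38 ends → S38 and S37 overlap.
S40 starts before S38 ends → S38 and S40 overlap.
S42 starts after S38 ends.
S41 starts before S39 ends → S39 and S41 overlap.
S37 starts before S39 ends → S39 and S37 overlap.
S40 starts before S39 ends → S39 and S40 overlap.
S42 starts after S39 ends.
S37 starts before S41 ends → S41 and S37 overlap.
S40 starts before S41 ends → S41 and S40 overlap.
S42 starts after S41 ends.
S40 starts before S37 ends → S37 and S40 overlap.
S42 starts after S37 ends.
S42 starts after S40 ends.
Overlapping pairs: S34 & S36, S37 & S38, S37 & S39, S37 & S40, S37 & S41, S38 & S39, S38 & S40, S38 & S41, S39 & S40, S39 & S41, S40 & S41 — 11 in total.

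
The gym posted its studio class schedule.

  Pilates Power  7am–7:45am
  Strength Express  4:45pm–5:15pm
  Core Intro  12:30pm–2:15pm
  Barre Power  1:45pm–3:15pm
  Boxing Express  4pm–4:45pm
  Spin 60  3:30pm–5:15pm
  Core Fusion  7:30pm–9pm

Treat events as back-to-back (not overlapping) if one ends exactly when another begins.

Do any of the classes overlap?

Yes

Sorted by start: Pilates Power, Core Intro, Barre Power, Spin 60, Boxing Express, Strength Express, Core Fusion.
Core Intro starts after Pilates Power ends — done with Pilates Power.
Barre Power starts before Core Intro ends → Core Intro and Barre Power overlap.
That's a conflict, so the schedule is not conflict-free.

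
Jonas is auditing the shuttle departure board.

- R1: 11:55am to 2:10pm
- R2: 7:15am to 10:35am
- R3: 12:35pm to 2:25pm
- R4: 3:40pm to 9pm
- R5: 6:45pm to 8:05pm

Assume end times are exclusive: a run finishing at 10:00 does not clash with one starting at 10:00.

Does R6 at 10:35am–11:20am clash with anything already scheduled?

No — it doesn't clash with anything

R2: ends 10:35am at or before R6 starts 10:35am → clear.
R1: starts 11:55am at or after R6 ends 11:20am → clear.
R3: starts 12:35pm at or after R6 ends 11:20am → clear.
R4: starts 3:40pm at or after R6 ends 11:20am → clear.
R5: starts 6:45pm at or after R6 ends 11:20am → clear.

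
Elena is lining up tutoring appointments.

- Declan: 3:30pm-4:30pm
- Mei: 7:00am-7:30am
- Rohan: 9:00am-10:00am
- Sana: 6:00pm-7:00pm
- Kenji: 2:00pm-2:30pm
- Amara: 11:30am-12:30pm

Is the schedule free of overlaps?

Sorted by start: Mei, Rohan, Amara, Kenji, Declan, Sana.
Rohan starts after Mei ends, so Mei has no further overlaps.
Amara starts after Rohan ends, so Rohan has no further overlaps.
Kenji starts after Amara ends, so Amara has no further overlaps.
Declan starts after Kenji ends, so Kenji has no further overlaps.
Sana starts after Declan ends.
Every pair is clear; the schedule has no overlaps.

Yes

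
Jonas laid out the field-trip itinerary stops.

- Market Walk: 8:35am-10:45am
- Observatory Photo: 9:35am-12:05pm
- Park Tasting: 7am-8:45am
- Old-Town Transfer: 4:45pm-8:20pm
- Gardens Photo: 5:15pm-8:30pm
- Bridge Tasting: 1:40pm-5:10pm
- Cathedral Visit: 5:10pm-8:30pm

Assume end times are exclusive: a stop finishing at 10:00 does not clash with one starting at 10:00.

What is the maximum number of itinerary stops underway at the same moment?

Sort all start/end points and keep a running count:
7am start Park Tasting → 1
8:35am start Market Walk → 2
8:45am end Park Tasting → 1
9:35am start Observatory Photo → 2
10:45am end Market Walk → 1
12:05pm end Observatory Photo → 0
1:40pm start Bridge Tasting → 1
4:45pm start Old-Town Transfer → 2
5:10pm end Bridge Tasting → 1
5:10pm start Cathedral Visit → 2
5:15pm start Gardens Photo → 3
8:20pm end Old-Town Transfer → 2
8:30pm end Cathedral Visit → 1
8:30pm end Gardens Photo → 0
Peak is 3, at 5:15pm (Cathedral Visit, Gardens Photo, Old-Town Transfer).

3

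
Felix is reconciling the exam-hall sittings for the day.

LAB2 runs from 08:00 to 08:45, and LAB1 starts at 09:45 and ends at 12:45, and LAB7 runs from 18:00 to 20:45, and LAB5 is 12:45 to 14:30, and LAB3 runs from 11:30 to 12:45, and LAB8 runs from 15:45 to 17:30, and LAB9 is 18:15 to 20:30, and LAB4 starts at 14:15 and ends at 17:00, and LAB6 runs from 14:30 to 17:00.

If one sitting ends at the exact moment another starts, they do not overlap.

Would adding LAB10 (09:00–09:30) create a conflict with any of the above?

No — it doesn't clash with anything

LAB2: ends 08:45 at or before LAB10 starts 09:00 → clear.
LAB1: starts 09:45 at or after LAB10 ends 09:30 → clear.
LAB3: starts 11:30 at or after LAB10 ends 09:30 → clear.
LAB5: starts 12:45 at or after LAB10 ends 09:30 → clear.
LAB4: starts 14:15 at or after LAB10 ends 09:30 → clear.
LAB6: starts 14:30 at or after LAB10 ends 09:30 → clear.
LAB8: starts 15:45 at or after LAB10 ends 09:30 → clear.
LAB7: starts 18:00 at or after LAB10 ends 09:30 → clear.
LAB9: starts 18:15 at or after LAB10 ends 09:30 → clear.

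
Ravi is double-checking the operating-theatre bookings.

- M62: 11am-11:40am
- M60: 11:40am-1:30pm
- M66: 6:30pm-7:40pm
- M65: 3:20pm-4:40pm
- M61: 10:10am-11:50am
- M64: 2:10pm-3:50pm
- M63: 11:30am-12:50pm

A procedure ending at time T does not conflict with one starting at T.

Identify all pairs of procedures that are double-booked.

M60 & M61, M60 & M63, M61 & M62, M61 & M63, M62 & M63, M64 & M65

Sorted by start: M61, M62, M63, M60, M64, M65, M66.
M62 starts before M61 ends → M61 and M62 overlap.
M63 starts before M61 ends → M61 and M63 overlap.
M60 starts before M61 ends → M61 and M60 overlap.
M64 starts after M61 ends, so nothing later overlaps M61 either.
M63 starts before M62 ends → M62 and M63 overlap.
M60 starts exactly when M62 ends (back-to-back, no overlap), so nothing later overlaps M62 either.
M60 starts before M63 ends → M63 and M60 overlap.
M64 starts after M63 ends, so nothing later overlaps M63 either.
M64 starts after M60 ends, so nothing later overlaps M60 either.
M65 starts before M64 ends → M64 and M65 overlap.
M66 starts after M64 ends.
M66 starts after M65 ends.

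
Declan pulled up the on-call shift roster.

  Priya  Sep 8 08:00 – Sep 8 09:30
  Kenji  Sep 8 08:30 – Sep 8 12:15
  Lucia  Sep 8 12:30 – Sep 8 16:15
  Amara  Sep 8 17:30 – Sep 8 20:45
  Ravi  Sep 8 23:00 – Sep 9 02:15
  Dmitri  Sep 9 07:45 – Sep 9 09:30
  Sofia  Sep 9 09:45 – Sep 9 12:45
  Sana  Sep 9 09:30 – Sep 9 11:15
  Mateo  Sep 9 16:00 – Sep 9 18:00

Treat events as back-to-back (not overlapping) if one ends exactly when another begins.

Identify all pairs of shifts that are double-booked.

Two intervals overlap when each starts before the other ends.
Sorted by start: Priya, Kenji, Lucia, Amara, Ravi, Dmitri, Sana, Sofia, Mateo.
Kenji starts before Priya ends → Priya and Kenji overlap.
Lucia starts after Priya ends — done with Priya.
Lucia starts after Kenji ends — done with Kenji.
Amara starts after Lucia ends — done with Lucia.
Ravi starts after Amara ends — done with Amara.
Dmitri starts after Ravi ends — done with Ravi.
Sana starts exactly when Dmitri ends (back-to-back, no overlap) — done with Dmitri.
Sofia starts before Sana ends → Sana and Sofia overlap.
Mateo starts after Sana ends.
Mateo starts after Sofia ends.

Kenji & Priya, Sana & Sofia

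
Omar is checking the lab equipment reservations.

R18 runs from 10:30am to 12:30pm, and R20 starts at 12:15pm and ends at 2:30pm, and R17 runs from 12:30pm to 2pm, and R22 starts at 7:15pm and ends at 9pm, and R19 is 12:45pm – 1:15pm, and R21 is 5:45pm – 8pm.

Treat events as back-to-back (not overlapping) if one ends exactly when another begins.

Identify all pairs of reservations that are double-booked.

Sorted by start: R18, R20, R17, R19, R21, R22.
R20 starts before R18 ends → R18 and R20 overlap.
R17 starts exactly when R18 ends (back-to-back, no overlap); R18 is clear from here.
R17 starts before R20 ends → R20 and R17 overlap.
R19 starts before R20 ends → R20 and R19 overlap.
R21 starts after R20 ends; R20 is clear from here.
R19 starts before R17 ends → R17 and R19 overlap.
R21 starts after R17 ends; R17 is clear from here.
R21 starts after R19 ends; R19 is clear from here.
R22 starts before R21 ends → R21 and R22 overlap.

R17 & R19, R17 & R20, R18 & R20, R19 & R20, R21 & R22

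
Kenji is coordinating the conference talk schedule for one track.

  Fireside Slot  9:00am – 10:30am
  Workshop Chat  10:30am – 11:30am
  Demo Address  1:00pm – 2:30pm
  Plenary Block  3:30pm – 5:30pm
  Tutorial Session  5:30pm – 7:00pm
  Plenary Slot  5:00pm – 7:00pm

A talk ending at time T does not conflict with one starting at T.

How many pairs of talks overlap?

Check each pair: they overlap iff neither finishes before the other starts.
Sorted by start: Fireside Slot, Workshop Chat, Demo Address, Plenary Block, Plenary Slot, Tutorial Session.
Workshop Chat starts exactly when Fireside Slot ends (back-to-back, no overlap); Fireside Slot is clear from here.
Demo Address starts after Workshop Chat ends; Workshop Chat is clear from here.
Plenary Block starts after Demo Address ends; Demo Address is clear from here.
Plenary Slot starts before Plenary Block ends → Plenary Block and Plenary Slot overlap.
Tutorial Session starts exactly when Plenary Block ends (back-to-back, no overlap).
Tutorial Session starts before Plenary Slot ends → Plenary Slot and Tutorial Session overlap.
Overlapping pairs: Plenary Block & Plenary Slot, Plenary Slot & Tutorial Session — 2 in total.

2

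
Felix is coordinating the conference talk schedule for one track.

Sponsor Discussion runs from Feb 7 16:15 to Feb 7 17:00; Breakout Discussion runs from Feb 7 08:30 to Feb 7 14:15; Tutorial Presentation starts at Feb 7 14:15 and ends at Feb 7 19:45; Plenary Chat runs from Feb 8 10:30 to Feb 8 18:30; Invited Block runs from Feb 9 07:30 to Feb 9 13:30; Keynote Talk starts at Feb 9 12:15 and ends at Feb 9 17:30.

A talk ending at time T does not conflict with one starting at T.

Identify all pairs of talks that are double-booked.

Invited Block & Keynote Talk, Sponsor Discussion & Tutorial Presentation

Sorted by start: Breakout Discussion, Tutorial Presentation, Sponsor Discussion, Plenary Chat, Invited Block, Keynote Talk.
Tutorial Presentation starts exactly when Breakout Discussion ends (back-to-back, no overlap), so nothing later overlaps Breakout Discussion either.
Sponsor Discussion starts before Tutorial Presentation ends → Tutorial Presentation and Sponsor Discussion overlap.
Plenary Chat starts after Tutorial Presentation ends, so nothing later overlaps Tutorial Presentation either.
Plenary Chat starts after Sponsor Discussion ends, so nothing later overlaps Sponsor Discussion either.
Invited Block starts after Plenary Chat ends, so nothing later overlaps Plenary Chat either.
Keynote Talk starts before Invited Block ends → Invited Block and Keynote Talk overlap.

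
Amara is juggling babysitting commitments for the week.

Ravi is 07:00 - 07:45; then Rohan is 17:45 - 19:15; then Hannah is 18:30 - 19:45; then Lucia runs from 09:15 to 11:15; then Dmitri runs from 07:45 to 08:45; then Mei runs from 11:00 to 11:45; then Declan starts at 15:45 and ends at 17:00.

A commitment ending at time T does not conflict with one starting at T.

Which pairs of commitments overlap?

Sorted by start: Ravi, Dmitri, Lucia, Mei, Declan, Rohan, Hannah.
Dmitri starts exactly when Ravi ends (back-to-back, no overlap); Ravi is clear from here.
Lucia starts after Dmitri ends; Dmitri is clear from here.
Mei starts before Lucia ends → Lucia and Mei overlap.
Declan starts after Lucia ends; Lucia is clear from here.
Declan starts after Mei ends; Mei is clear from here.
Rohan starts after Declan ends; Declan is clear from here.
Hannah starts before Rohan ends → Rohan and Hannah overlap.

Hannah & Rohan, Lucia & Mei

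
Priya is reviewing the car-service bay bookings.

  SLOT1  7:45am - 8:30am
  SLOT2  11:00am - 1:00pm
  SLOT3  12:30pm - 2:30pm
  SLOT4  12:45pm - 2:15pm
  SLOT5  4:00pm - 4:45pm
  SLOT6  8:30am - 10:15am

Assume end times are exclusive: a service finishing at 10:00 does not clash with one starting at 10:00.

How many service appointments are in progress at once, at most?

3

Sort all start/end points and keep a running count:
7:45am start SLOT1 → 1
8:30am end SLOT1 → 0
8:30am start SLOT6 → 1
10:15am end SLOT6 → 0
11:00am start SLOT2 → 1
12:30pm start SLOT3 → 2
12:45pm start SLOT4 → 3
1:00pm end SLOT2 → 2
2:15pm end SLOT4 → 1
2:30pm end SLOT3 → 0
4:00pm start SLOT5 → 1
4:45pm end SLOT5 → 0
Peak is 3, at 12:45pm (SLOT2, SLOT3, SLOT4).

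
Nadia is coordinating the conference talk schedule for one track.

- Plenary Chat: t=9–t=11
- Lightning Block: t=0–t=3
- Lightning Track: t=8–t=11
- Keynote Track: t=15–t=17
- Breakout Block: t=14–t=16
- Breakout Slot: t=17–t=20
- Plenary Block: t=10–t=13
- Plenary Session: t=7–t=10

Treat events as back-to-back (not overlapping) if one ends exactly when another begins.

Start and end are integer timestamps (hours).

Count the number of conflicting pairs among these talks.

Sorted by start: Lightning Block, Plenary Session, Lightning Track, Plenary Chat, Plenary Block, Breakout Block, Keynote Track, Breakout Slot.
Plenary Session starts after Lightning Block ends — done with Lightning Block.
Lightning Track starts before Plenary Session ends → Plenary Session and Lightning Track overlap.
Plenary Chat starts before Plenary Session ends → Plenary Session and Plenary Chat overlap.
Plenary Block starts exactly when Plenary Session ends (back-to-back, no overlap) — done with Plenary Session.
Plenary Chat starts before Lightning Track ends → Lightning Track and Plenary Chat overlap.
Plenary Block starts before Lightning Track ends → Lightning Track and Plenary Block overlap.
Breakout Block starts after Lightning Track ends — done with Lightning Track.
Plenary Block starts before Plenary Chat ends → Plenary Chat and Plenary Block overlap.
Breakout Block starts after Plenary Chat ends — done with Plenary Chat.
Breakout Block starts after Plenary Block ends — done with Plenary Block.
Keynote Track starts before Breakout Block ends → Breakout Block and Keynote Track overlap.
Breakout Slot starts after Breakout Block ends.
Breakout Slot starts exactly when Keynote Track ends (back-to-back, no overlap).
Overlapping pairs: Breakout Block & Keynote Track, Lightning Track & Plenary Block, Lightning Track & Plenary Chat, Lightning Track & Plenary Session, Plenary Block & Plenary Chat, Plenary Chat & Plenary Session — 6 in total.

6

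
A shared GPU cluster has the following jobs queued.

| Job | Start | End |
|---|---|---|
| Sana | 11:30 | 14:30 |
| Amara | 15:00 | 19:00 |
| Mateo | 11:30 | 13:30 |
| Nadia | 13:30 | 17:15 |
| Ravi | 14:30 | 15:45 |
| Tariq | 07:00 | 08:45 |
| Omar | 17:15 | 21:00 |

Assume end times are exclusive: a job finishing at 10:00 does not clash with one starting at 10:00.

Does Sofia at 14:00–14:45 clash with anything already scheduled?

Yes — it overlaps Nadia, Ravi, Sana

Tariq: ends 08:45 at or before Sofia starts 14:00 → clear.
Sana: starts 11:30 before Sofia ends 14:45, and ends 14:30 after Sofia starts 14:00 → overlap.
Mateo: ends 13:30 at or before Sofia starts 14:00 → clear.
Nadia: starts 13:30 before Sofia ends 14:45, and ends 17:15 after Sofia starts 14:00 → overlap.
Ravi: starts 14:30 before Sofia ends 14:45, and ends 15:45 after Sofia starts 14:00 → overlap.
Amara: starts 15:00 at or after Sofia ends 14:45 → clear.
Omar: starts 17:15 at or after Sofia ends 14:45 → clear.
Sofia overlaps Ravi, Sana, Nadia.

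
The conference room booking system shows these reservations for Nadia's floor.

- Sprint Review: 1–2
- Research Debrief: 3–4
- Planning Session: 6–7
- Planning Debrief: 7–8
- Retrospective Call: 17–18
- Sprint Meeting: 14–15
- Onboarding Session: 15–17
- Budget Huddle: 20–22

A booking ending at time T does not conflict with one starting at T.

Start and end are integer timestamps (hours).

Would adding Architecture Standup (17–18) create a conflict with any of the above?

Yes — it overlaps Retrospective Call

Sprint Review: ends 2 at or before Architecture Standup starts 17 → clear.
Research Debrief: ends 4 at or before Architecture Standup starts 17 → clear.
Planning Session: ends 7 at or before Architecture Standup starts 17 → clear.
Planning Debrief: ends 8 at or before Architecture Standup starts 17 → clear.
Sprint Meeting: ends 15 at or before Architecture Standup starts 17 → clear.
Onboarding Session: ends 17 at or before Architecture Standup starts 17 → clear.
Retrospective Call: starts 17 before Architecture Standup ends 18, and ends 18 after Architecture Standup starts 17 → overlap.
Budget Huddle: starts 20 at or after Architecture Standup ends 18 → clear.
Architecture Standup overlaps Retrospective Call.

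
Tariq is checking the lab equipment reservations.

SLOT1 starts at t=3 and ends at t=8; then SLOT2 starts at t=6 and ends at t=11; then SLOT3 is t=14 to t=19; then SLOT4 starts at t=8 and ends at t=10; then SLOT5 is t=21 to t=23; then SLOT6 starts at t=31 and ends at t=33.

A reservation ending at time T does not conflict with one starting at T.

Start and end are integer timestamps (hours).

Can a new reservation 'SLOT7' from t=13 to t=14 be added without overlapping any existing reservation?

SLOT1: ends t=8 at or before SLOT7 starts t=13 → clear.
SLOT2: ends t=11 at or before SLOT7 starts t=13 → clear.
SLOT4: ends t=10 at or before SLOT7 starts t=13 → clear.
SLOT3: starts t=14 at or after SLOT7 ends t=14 → clear.
SLOT5: starts t=21 at or after SLOT7 ends t=14 → clear.
SLOT6: starts t=31 at or after SLOT7 ends t=14 → clear.

Yes — the slot is free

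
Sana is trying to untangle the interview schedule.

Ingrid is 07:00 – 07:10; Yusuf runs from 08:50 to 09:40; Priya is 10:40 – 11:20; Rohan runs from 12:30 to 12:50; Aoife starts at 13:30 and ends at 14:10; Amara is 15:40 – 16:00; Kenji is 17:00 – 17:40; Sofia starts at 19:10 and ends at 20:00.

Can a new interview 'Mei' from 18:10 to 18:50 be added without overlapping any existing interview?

Yes — the slot is free

Ingrid: ends 07:10 at or before Mei starts 18:10 → clear.
Yusuf: ends 09:40 at or before Mei starts 18:10 → clear.
Priya: ends 11:20 at or before Mei starts 18:10 → clear.
Rohan: ends 12:50 at or before Mei starts 18:10 → clear.
Aoife: ends 14:10 at or before Mei starts 18:10 → clear.
Amara: ends 16:00 at or before Mei starts 18:10 → clear.
Kenji: ends 17:40 at or before Mei starts 18:10 → clear.
Sofia: starts 19:10 at or after Mei ends 18:50 → clear.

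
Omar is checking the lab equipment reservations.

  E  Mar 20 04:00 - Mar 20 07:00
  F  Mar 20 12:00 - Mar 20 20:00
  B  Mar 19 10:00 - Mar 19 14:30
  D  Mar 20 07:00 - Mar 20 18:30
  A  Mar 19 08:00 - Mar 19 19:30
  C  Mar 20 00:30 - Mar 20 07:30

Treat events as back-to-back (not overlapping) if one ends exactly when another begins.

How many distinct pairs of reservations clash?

4

Check each pair: they overlap iff neither finishes before the other starts.
Sorted by start: A, B, C, E, D, F.
B starts before A ends → A and B overlap.
C starts after A ends, so A has no further overlaps.
C starts after B ends, so B has no further overlaps.
E starts before C ends → C and E overlap.
D starts before C ends → C and D overlap.
F starts after C ends.
D starts exactly when E ends (back-to-back, no overlap), so E has no further overlaps.
F starts before D ends → D and F overlap.
Overlapping pairs: A & B, C & D, C & E, D & F — 4 in total.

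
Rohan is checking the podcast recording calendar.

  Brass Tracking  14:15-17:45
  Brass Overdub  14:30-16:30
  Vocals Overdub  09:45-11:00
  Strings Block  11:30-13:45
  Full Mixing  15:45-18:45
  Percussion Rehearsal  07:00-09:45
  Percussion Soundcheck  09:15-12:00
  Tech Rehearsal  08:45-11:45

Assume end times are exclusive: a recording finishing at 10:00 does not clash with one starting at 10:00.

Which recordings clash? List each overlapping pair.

Sorted by start: Percussion Rehearsal, Tech Rehearsal, Percussion Soundcheck, Vocals Overdub, Strings Block, Brass Tracking, Brass Overdub, Full Mixing.
Tech Rehearsal starts before Percussion Rehearsal ends → Percussion Rehearsal and Tech Rehearsal overlap.
Percussion Soundcheck starts before Percussion Rehearsal ends → Percussion Rehearsal and Percussion Soundcheck overlap.
Vocals Overdub starts exactly when Percussion Rehearsal ends (back-to-back, no overlap); Percussion Rehearsal is clear from here.
Percussion Soundcheck starts before Tech Rehearsal ends → Tech Rehearsal and Percussion Soundcheck overlap.
Vocals Overdub starts before Tech Rehearsal ends → Tech Rehearsal and Vocals Overdub overlap.
Strings Block starts before Tech Rehearsal ends → Tech Rehearsal and Strings Block overlap.
Brass Tracking starts after Tech Rehearsal ends; Tech Rehearsal is clear from here.
Vocals Overdub starts before Percussion Soundcheck ends → Percussion Soundcheck and Vocals Overdub overlap.
Strings Block starts before Percussion Soundcheck ends → Percussion Soundcheck and Strings Block overlap.
Brass Tracking starts after Percussion Soundcheck ends; Percussion Soundcheck is clear from here.
Strings Block starts after Vocals Overdub ends; Vocals Overdub is clear from here.
Brass Tracking starts after Strings Block ends; Strings Block is clear from here.
Brass Overdub starts before Brass Tracking ends → Brass Tracking and Brass Overdub overlap.
Full Mixing starts before Brass Tracking ends → Brass Tracking and Full Mixing overlap.
Full Mixing starts before Brass Overdub ends → Brass Overdub and Full Mixing overlap.

Brass Overdub & Brass Tracking, Brass Overdub & Full Mixing, Brass Tracking & Full Mixing, Percussion Rehearsal & Percussion Soundcheck, Percussion Rehearsal & Tech Rehearsal, Percussion Soundcheck & Strings Block, Percussion Soundcheck & Tech Rehearsal, Percussion Soundcheck & Vocals Overdub, Strings Block & Tech Rehearsal, Tech Rehearsal & Vocals Overdub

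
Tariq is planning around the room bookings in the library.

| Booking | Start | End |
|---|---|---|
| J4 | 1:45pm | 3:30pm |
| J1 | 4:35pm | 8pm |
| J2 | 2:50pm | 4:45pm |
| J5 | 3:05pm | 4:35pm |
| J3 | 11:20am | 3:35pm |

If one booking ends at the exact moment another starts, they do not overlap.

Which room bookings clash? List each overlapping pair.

Sorted by start: J3, J4, J2, J5, J1.
J4 starts before J3 ends → J3 and J4 overlap.
J2 starts before J3 ends → J3 and J2 overlap.
J5 starts before J3 ends → J3 and J5 overlap.
J1 starts after J3 ends.
J2 starts before J4 ends → J4 and J2 overlap.
J5 starts before J4 ends → J4 and J5 overlap.
J1 starts after J4 ends.
J5 starts before J2 ends → J2 and J5 overlap.
J1 starts before J2 ends → J2 and J1 overlap.
J1 starts exactly when J5 ends (back-to-back, no overlap).

J1 & J2, J2 & J3, J2 & J4, J2 & J5, J3 & J4, J3 & J5, J4 & J5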